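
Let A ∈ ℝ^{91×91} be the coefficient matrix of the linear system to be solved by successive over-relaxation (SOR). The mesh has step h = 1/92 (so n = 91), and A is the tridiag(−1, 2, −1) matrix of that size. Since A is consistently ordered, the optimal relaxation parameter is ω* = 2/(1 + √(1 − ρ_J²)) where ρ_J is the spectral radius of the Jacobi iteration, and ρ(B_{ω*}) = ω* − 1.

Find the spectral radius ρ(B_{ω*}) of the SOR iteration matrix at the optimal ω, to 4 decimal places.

ρ_SOR = 0.9340

ρ_J = max_k |cos(kπ/92)| = cos(π/92) = 0.9994
√(1 − cos²(π/92)) = sin(π/92) ≈ 0.03414.
So ω* = 2/1.03414 = 1.9340 (Young).
[ρ_SOR] ω* − 1 = 0.9340.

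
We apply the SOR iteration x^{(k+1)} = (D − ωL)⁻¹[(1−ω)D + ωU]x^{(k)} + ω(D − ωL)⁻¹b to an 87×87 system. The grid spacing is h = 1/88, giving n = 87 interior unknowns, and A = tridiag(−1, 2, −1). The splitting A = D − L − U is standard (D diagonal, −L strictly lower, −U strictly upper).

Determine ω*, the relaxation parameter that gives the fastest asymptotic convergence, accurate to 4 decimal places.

ω* = 1.9311

With n=87, ρ(Jacobi) = cos(π/88) = 0.9994.
root = sin(π/88) = 0.03569  (since 1−cos² = sin²).
ω* = 2 / (1 + 0.03569) = 2 / 1.03569 ≈ 1.9311.
ρ(B_{ω*}) = ω*−1 = 0.9311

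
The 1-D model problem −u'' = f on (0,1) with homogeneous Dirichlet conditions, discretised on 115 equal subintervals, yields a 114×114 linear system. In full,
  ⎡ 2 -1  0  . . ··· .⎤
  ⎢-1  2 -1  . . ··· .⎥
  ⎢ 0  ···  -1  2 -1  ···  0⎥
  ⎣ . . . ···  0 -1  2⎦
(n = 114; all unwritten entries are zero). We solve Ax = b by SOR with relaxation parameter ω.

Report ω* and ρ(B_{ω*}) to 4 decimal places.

n=114: λ(B_J) = 1 − λ(A)/2 = cos(kπ/115); k=1 gives ρ_J = 0.9996.
root = sin(π/115) = 0.02731  (since 1−cos² = sin²).
[ω*] 2 ÷ (1 + 0.02731) = 2 ÷ 1.02731 = 1.9468.
ρ_SOR = ω* − 1 = 1.9468 − 1 = 0.9468.

ω* = 1.9468, ρ_SOR = 0.9468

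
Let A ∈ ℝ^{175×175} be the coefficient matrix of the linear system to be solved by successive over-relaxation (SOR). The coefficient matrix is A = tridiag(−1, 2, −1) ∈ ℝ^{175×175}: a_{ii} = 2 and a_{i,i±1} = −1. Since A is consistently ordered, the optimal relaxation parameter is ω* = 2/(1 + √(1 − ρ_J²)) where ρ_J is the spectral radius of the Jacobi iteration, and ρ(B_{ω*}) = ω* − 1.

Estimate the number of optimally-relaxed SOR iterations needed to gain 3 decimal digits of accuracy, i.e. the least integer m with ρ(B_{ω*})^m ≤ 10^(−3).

m = 194

n=175: λ(B_J) = 1 − λ(A)/2 = cos(kπ/176); k=1 gives ρ_J = 0.9998407.
√(1 − cos²(π/176)) = sin(π/176) ≈ 0.0178490.
ω* = 2 / (1 + 0.0178490) = 2 / 1.0178490 ≈ 1.9649280.
ρ_SOR = ω* − 1 = 1.9649280 − 1 = 0.9649280.
m ≥ 3·ln10 / (−ln 0.9649280) = 193.485; smallest integer m = 194.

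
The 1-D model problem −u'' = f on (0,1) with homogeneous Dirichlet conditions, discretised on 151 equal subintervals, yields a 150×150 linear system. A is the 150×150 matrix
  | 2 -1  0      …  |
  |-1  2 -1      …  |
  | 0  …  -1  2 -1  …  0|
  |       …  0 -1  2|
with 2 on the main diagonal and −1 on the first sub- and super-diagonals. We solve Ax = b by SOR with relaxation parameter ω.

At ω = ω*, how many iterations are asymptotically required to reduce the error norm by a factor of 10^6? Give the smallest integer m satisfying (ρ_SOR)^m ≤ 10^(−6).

B_J for the 150×150 system has eigenvalues cos(kπ/151); ρ_J = cos(π/151) = 0.9997836.
1 − cos²(π/151) = sin²(π/151) ⇒ √(1−ρ_J²) = sin(π/151) = 0.0208037.
ω* = 2/(1 + 0.0208037) = 2/1.0208037 = 1.9592405.
ρ_SOR = ω* − 1 = 1.9592405 − 1 = 0.9592405.
Need (0.9592405)^m ≤ 10^(−6): m ≥ 6·ln10/|ln 0.9592405| = 13.8155/0.0416135 = 331.996 ⇒ m = 332.

m = 332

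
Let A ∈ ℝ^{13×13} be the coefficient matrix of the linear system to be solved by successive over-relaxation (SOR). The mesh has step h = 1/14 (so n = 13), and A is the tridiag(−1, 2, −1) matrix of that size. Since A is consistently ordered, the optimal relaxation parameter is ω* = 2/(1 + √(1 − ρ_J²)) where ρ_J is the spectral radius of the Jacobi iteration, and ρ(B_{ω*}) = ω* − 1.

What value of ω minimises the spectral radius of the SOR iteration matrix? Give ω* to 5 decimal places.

ω* = 1.63596

ρ_J = max_k |cos(kπ/14)| = cos(π/14) = 0.97493
√(1 − cos²(π/14)) = sin(π/14) ≈ 0.222521.
So ω* = 2/1.222521 = 1.63596 (Young).
and ρ(B_{ω*}) = 1.63596 − 1 = 0.63596.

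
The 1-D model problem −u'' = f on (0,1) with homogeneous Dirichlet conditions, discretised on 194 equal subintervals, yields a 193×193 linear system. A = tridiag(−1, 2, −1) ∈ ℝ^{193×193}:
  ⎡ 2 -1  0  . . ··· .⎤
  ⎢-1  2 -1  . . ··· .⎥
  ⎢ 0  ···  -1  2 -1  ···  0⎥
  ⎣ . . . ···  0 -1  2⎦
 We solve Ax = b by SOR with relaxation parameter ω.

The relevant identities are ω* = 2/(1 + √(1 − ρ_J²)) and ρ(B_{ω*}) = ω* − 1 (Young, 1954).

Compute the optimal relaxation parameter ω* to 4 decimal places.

ρ_J = max_k |cos(kπ/194)| = cos(π/194) = 0.9999
√(1−ρ_J²) simplifies to sin(π/194) = 0.01619.
Young: ω* = 2/(1+√(1−ρ_J²)) = 2/(1+0.01619) = 2/1.01619 = 1.9681.
ρ(B_{ω*}) = ω*−1 = 0.9681

ω* = 1.9681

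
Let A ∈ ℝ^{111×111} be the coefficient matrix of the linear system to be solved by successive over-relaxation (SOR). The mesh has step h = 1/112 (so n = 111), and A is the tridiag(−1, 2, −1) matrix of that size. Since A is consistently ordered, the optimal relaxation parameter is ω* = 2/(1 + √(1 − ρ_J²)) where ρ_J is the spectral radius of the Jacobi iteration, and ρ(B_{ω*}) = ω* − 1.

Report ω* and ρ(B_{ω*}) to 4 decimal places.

ω* = 1.9454, ρ_SOR = 0.9454

With n=111, ρ(Jacobi) = cos(π/112) = 0.9996.
root = sin(π/112) = 0.02805  (since 1−cos² = sin²).
[ω*] 2 ÷ (1 + 0.02805) = 2 ÷ 1.02805 = 1.9454.
ρ_SOR = ω* − 1 ≈ 0.9454.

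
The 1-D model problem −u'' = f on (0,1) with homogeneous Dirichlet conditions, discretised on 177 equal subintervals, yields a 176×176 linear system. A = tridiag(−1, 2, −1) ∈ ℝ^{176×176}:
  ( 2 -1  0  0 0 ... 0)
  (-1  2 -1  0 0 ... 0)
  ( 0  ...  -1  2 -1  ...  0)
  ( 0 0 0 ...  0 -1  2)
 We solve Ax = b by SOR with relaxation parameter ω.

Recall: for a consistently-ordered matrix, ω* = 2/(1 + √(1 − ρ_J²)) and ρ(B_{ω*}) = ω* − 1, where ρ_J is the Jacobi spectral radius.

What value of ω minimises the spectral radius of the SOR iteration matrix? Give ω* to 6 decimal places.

ρ_J = max_k |cos(kπ/177)| = cos(π/177) = 0.999842
√(1−ρ_J²) simplifies to sin(π/177) = 0.0177482.
ω* = 2 / (1 + 0.0177482) = 2 / 1.0177482 ≈ 1.965123.
ρ(B_{ω*}) = ω*−1 = 0.965123

ω* = 1.965123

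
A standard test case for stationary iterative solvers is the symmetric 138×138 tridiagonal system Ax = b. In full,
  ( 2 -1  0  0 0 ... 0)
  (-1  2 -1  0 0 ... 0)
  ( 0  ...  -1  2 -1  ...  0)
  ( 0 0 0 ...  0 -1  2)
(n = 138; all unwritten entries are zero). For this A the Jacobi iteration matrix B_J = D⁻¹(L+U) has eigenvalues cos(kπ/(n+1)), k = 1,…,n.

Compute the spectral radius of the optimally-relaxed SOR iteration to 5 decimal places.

ρ_SOR = 0.95580

spectrum of D⁻¹(L+U) = {cos(kπ/139) : 1≤k≤138}; ρ_J = cos(π/139) = 0.99974.
√(1−ρ_J²) = |sin(π/139)| = 0.022599
Then 2/(1+√(1−ρ_J²)) = 2/(1+0.022599); ω* = 2/1.022599 = 1.95580.
ρ(B_{ω*}) = ω*−1 = 0.95580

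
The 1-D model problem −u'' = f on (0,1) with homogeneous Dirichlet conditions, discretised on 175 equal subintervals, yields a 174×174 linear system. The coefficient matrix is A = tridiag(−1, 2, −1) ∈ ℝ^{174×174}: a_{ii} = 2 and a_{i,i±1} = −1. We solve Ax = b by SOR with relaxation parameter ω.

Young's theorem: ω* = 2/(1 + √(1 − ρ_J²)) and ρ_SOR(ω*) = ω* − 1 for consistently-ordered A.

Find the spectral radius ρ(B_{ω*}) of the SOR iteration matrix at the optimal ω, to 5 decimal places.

ρ_SOR = 0.96473

ρ_J = max_k |cos(kπ/175)| = cos(π/175) = 0.99984
root = sin(π/175) = 0.017951  (since 1−cos² = sin²).
[ω*] 2 ÷ (1 + 0.017951) = 2 ÷ 1.017951 = 1.96473.
ρ_SOR = ω* − 1 ≈ 0.96473.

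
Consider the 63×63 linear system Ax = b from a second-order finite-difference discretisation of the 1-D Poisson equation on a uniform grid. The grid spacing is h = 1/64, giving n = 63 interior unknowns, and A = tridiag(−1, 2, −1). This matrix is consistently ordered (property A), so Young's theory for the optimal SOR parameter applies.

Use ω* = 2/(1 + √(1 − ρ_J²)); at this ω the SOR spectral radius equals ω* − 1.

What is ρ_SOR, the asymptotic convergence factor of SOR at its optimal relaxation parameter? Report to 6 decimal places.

ρ_SOR = 0.906455

[ρ_J] n=63: ρ(B_J) = cos(π/(n+1)) = cos(π/64) = 0.998795.
√(1 − cos²(π/64)) = sin(π/64) ≈ 0.0490677.
So ω* = 2/1.0490677 = 1.906455 (Young).
ρ_SOR = ω* − 1 = 1.906455 − 1 = 0.906455.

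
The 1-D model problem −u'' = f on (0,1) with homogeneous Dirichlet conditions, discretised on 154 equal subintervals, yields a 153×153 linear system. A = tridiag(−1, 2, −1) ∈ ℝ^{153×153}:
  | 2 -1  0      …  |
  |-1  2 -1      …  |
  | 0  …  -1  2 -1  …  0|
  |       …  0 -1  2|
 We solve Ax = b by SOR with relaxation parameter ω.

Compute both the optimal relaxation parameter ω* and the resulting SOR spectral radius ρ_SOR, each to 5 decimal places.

ω* = 1.96002, ρ_SOR = 0.96002

n=153: λ(B_J) = 1 − λ(A)/2 = cos(kπ/154); k=1 gives ρ_J = 0.99979.
√(1−ρ_J²) simplifies to sin(π/154) = 0.020399.
[ω*] 2 ÷ (1 + 0.020399) = 2 ÷ 1.020399 = 1.96002.
Hence ρ(B_{ω*}) = 1.96002 − 1 = 0.96002.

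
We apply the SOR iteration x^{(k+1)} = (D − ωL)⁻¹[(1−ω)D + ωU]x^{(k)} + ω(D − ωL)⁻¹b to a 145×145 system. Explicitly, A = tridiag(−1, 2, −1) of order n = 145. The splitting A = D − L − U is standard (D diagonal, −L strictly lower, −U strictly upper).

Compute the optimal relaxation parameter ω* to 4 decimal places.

ρ_J = max_k |cos(kπ/146)| = cos(π/146) = 0.9998
√(1 − cos²(π/146)) = sin(π/146) ≈ 0.02152.
ω* = 2/(1+0.02152) = 1.9579
and ρ(B_{ω*}) = 1.9579 − 1 = 0.9579.

ω* = 1.9579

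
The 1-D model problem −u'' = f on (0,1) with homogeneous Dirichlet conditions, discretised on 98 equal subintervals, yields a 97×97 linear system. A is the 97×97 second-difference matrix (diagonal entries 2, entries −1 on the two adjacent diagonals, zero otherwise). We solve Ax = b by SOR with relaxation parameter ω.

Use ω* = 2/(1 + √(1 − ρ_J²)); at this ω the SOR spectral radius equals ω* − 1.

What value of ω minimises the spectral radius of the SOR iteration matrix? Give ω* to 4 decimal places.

With n=97, ρ(Jacobi) = cos(π/98) = 0.9995.
√(1 − cos²(π/98)) = sin(π/98) ≈ 0.03205.
ω* = 2/(1+0.03205) = 1.9379
and ρ(B_{ω*}) = 1.9379 − 1 = 0.9379.

ω* = 1.9379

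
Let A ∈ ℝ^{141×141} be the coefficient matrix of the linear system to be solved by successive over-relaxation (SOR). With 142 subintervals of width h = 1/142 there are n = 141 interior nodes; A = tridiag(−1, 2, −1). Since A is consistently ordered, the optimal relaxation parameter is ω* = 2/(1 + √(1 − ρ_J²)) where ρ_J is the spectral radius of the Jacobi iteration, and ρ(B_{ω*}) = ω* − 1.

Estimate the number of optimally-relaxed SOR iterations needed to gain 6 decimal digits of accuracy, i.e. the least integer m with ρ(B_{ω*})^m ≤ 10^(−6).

m = 313

B_J for the 141×141 system has eigenvalues cos(kπ/142); ρ_J = cos(π/142) = 0.9997553.
√(1−ρ_J²) = |sin(π/142)| = 0.0221221
So ω* = 2/1.0221221 = 1.9567134 (Young).
[ρ_SOR] ω* − 1 = 0.9567134.
m ≥ 6·ln10 / (−ln 0.9567134) = 312.205; smallest integer m = 313.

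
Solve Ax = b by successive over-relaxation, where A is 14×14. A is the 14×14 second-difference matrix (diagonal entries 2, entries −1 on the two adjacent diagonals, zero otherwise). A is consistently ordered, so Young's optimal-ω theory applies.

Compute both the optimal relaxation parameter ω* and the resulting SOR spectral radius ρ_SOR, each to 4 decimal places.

ω* = 1.6558, ρ_SOR = 0.6558

[ρ_J] n=14: ρ(B_J) = cos(π/(n+1)) = cos(π/15) = 0.9781.
1 − cos²(π/15) = sin²(π/15) ⇒ √(1−ρ_J²) = sin(π/15) = 0.20791.
Young: ω* = 2/(1+√(1−ρ_J²)) = 2/(1+0.20791) = 2/1.20791 = 1.6558.
and ρ(B_{ω*}) = 1.6558 − 1 = 0.6558.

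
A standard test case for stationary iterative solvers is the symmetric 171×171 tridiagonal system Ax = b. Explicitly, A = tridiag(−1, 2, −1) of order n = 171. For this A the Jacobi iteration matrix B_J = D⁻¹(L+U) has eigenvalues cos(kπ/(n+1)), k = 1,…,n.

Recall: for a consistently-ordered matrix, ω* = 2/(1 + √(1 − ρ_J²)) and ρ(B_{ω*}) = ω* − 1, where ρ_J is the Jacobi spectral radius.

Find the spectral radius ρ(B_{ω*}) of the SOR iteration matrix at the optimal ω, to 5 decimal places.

B_J for the 171×171 system has eigenvalues cos(kπ/172); ρ_J = cos(π/172) = 0.99983.
root = sin(π/172) = 0.018264  (since 1−cos² = sin²).
ω* = 2/(1 + 0.018264) = 2/1.018264 = 1.96413.
ρ(B_{ω*}) = ω*−1 = 0.96413

ρ_SOR = 0.96413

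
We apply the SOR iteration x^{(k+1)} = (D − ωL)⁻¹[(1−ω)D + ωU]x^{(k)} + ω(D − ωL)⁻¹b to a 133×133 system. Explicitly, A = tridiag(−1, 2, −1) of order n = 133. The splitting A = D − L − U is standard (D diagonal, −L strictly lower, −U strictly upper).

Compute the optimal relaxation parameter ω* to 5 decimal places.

ρ_J = max_k |cos(kπ/134)| = cos(π/134) = 0.99973
√(1−ρ_J²) = |sin(π/134)| = 0.023443
[ω*] 2 ÷ (1 + 0.023443) = 2 ÷ 1.023443 = 1.95419.
ρ(B_{ω*}) = ω*−1 = 0.95419

ω* = 1.95419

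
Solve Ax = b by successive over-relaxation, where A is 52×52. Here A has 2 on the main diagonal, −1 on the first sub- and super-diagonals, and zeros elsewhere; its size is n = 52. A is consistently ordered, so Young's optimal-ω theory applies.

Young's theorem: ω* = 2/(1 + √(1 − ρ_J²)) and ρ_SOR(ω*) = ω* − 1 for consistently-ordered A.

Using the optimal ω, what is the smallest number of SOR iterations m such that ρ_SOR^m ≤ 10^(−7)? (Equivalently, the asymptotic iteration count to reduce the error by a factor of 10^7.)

m = 136

n=52: λ(B_J) = 1 − λ(A)/2 = cos(kπ/53); k=1 gives ρ_J = 0.9982437.
root = sin(π/53) = 0.0592406  (since 1−cos² = sin²).
ω* = 2 / (1 + 0.0592406) = 2 / 1.0592406 ≈ 1.8881451.
At ω = 1.8881451 every |λ(B_ω)| = ω−1, so ρ_SOR = 0.8881451.
7·ln10 = 16.1181; −ln(0.8881451) = 0.11862; m = ⌈16.1181/0.11862⌉ = ⌈135.880⌉ = 136.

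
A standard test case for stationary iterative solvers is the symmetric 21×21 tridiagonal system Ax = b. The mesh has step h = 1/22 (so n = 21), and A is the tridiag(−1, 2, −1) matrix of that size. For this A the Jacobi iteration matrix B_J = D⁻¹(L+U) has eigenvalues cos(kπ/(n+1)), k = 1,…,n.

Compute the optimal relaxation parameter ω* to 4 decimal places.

ω* = 1.7508

With n=21, ρ(Jacobi) = cos(π/22) = 0.9898.
√(1 − cos²(π/22)) = sin(π/22) ≈ 0.14231.
ω* = 2/(1+0.14231) = 1.7508
Hence ρ(B_{ω*}) = 1.7508 − 1 = 0.7508.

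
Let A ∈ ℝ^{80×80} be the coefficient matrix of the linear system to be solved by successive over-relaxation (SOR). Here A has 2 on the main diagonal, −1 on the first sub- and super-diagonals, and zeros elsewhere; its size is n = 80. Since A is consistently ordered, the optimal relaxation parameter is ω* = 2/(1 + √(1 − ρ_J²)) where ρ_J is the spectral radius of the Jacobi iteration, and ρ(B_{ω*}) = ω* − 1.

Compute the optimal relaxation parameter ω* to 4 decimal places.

[ρ_J] n=80: ρ(B_J) = cos(π/(n+1)) = cos(π/81) = 0.9992.
√(1−ρ_J²) = |sin(π/81)| = 0.03878
Then 2/(1+√(1−ρ_J²)) = 2/(1+0.03878); ω* = 2/1.03878 = 1.9253.
[ρ_SOR] ω* − 1 = 0.9253.

ω* = 1.9253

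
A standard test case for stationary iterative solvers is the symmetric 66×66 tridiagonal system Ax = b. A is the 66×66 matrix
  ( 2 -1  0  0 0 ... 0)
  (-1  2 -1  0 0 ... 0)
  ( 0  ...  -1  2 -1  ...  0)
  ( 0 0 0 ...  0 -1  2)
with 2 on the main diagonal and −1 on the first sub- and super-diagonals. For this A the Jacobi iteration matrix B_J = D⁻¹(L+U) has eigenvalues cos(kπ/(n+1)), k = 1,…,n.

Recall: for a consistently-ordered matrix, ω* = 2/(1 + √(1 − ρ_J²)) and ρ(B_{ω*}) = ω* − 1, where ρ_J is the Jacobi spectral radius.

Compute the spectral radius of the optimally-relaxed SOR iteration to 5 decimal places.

ρ_SOR = 0.91045

[ρ_J] n=66: ρ(B_J) = cos(π/(n+1)) = cos(π/67) = 0.99890.
root = sin(π/67) = 0.046872  (since 1−cos² = sin²).
Then 2/(1+√(1−ρ_J²)) = 2/(1+0.046872); ω* = 2/1.046872 = 1.91045.
ρ(B_{ω*}) = ω*−1 = 0.91045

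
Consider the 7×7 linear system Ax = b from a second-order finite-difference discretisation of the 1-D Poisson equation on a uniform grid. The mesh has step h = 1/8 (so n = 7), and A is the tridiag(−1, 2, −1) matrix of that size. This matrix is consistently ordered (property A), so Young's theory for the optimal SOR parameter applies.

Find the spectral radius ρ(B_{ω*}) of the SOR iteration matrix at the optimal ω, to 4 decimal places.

ρ_SOR = 0.4465

spectrum of D⁻¹(L+U) = {cos(kπ/8) : 1≤k≤7}; ρ_J = cos(π/8) = 0.9239.
√(1−ρ_J²) = |sin(π/8)| = 0.38268
ω* = 2/(1+0.38268) = 1.4465
[ρ_SOR] ω* − 1 = 0.4465.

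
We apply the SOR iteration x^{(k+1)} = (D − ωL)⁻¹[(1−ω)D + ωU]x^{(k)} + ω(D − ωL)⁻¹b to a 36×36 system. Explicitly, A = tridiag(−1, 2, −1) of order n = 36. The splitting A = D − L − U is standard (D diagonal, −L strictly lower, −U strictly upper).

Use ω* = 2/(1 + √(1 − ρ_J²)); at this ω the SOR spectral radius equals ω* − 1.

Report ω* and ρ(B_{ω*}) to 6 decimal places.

spectrum of D⁻¹(L+U) = {cos(kπ/37) : 1≤k≤36}; ρ_J = cos(π/37) = 0.996397.
√(1−ρ_J²) = |sin(π/37)| = 0.0848059
[ω*] 2 ÷ (1 + 0.0848059) = 2 ÷ 1.0848059 = 1.843648.
ρ(B_{ω*}) = ω*−1 = 0.843648

ω* = 1.843648, ρ_SOR = 0.843648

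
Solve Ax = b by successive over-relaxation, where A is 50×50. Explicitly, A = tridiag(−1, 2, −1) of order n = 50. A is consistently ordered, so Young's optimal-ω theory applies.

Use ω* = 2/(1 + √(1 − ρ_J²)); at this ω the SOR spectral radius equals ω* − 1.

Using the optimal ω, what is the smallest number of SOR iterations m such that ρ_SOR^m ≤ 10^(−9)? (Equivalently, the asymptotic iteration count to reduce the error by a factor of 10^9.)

m = 169

B_J for the 50×50 system has eigenvalues cos(kπ/51); ρ_J = cos(π/51) = 0.9981033.
√(1−ρ_J²) simplifies to sin(π/51) = 0.0615609.
Then 2/(1+√(1−ρ_J²)) = 2/(1+0.0615609); ω* = 2/1.0615609 = 1.8840181.
Hence ρ(B_{ω*}) = 1.8840181 − 1 = 0.8840181.
Need (0.8840181)^m ≤ 10^(−9): m ≥ 9·ln10/|ln 0.8840181| = 20.7233/0.123278 = 168.102 ⇒ m = 169.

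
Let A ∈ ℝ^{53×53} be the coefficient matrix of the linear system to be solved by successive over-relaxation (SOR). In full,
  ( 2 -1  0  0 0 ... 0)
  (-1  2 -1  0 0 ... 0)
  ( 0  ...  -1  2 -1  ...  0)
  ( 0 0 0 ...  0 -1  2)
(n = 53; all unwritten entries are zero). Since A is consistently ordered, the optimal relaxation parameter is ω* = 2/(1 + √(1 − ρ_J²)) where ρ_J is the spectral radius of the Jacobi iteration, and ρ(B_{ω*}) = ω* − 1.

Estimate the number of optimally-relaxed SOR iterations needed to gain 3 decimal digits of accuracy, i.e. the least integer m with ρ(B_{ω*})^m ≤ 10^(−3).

m = 60

½·tridiag(1,0,1) at n=53: λ_k = cos(kπ/54); max |λ| at k=1 ⇒ ρ_J = cos(π/54) ≈ 0.9983082.
root = sin(π/54) = 0.0581448  (since 1−cos² = sin²).
ω* = 2/(1+0.0581448) = 1.8901005
ρ(B_{ω*}) = ω*−1 = 0.8901005
For 3 digits: m = 3·ln10 / (−ln 0.8901005) = 6.90776/0.116421 = 59.334; round up → m = 60.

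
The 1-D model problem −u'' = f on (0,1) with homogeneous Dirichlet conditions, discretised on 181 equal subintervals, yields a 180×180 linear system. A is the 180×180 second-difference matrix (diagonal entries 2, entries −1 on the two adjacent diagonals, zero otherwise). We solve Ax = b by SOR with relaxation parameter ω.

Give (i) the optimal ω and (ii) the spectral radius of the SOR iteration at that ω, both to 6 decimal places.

½·tridiag(1,0,1) at n=180: λ_k = cos(kπ/181); max |λ| at k=1 ⇒ ρ_J = cos(π/181) ≈ 0.999849.
√(1 − cos²(π/181)) = sin(π/181) ≈ 0.0173560.
So ω* = 2/1.0173560 = 1.965880 (Young).
ρ_SOR = ω* − 1 = 1.965880 − 1 = 0.965880.

ω* = 1.965880, ρ_SOR = 0.965880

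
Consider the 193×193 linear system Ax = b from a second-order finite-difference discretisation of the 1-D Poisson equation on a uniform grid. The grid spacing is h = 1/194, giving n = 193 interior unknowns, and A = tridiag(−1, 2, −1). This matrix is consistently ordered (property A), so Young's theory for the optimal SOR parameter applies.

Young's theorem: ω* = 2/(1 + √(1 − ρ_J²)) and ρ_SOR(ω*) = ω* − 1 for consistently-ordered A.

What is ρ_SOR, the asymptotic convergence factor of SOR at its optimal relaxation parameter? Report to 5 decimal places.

ρ_SOR = 0.96813

ρ_J = max_k |cos(kπ/194)| = cos(π/194) = 0.99987
root = sin(π/194) = 0.016193  (since 1−cos² = sin²).
Young: ω* = 2/(1+√(1−ρ_J²)) = 2/(1+0.016193) = 2/1.016193 = 1.96813.
At ω = 1.96813 every |λ(B_ω)| = ω−1, so ρ_SOR = 0.96813.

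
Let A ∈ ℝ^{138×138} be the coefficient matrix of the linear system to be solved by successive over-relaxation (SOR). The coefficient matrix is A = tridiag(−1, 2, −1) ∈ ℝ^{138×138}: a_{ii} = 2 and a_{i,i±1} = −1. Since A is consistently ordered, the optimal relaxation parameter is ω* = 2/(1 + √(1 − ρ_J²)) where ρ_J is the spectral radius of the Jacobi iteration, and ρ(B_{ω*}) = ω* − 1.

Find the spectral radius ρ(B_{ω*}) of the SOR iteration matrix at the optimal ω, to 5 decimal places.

ρ_SOR = 0.95580

n=138: λ(B_J) = 1 − λ(A)/2 = cos(kπ/139); k=1 gives ρ_J = 0.99974.
root = sin(π/139) = 0.022599  (since 1−cos² = sin²).
So ω* = 2/1.022599 = 1.95580 (Young).
ρ_SOR = ω* − 1 ≈ 0.95580.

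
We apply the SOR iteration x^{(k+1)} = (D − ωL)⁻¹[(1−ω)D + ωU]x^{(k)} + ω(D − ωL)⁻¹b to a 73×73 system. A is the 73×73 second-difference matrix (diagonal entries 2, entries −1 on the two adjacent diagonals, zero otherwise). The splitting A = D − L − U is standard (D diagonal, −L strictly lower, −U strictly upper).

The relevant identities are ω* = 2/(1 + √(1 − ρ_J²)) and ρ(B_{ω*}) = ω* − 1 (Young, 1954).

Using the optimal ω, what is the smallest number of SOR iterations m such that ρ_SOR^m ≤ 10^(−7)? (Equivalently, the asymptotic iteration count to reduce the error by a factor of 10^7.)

m = 190

n=73: λ(B_J) = 1 − λ(A)/2 = cos(kπ/74); k=1 gives ρ_J = 0.9990990.
√(1 − cos²(π/74)) = sin(π/74) ≈ 0.0424412.
Young: ω* = 2/(1+√(1−ρ_J²)) = 2/(1+0.0424412) = 2/1.0424412 = 1.9185734.
ρ(B_{ω*}) = ω*−1 = 0.9185734
Need (0.9185734)^m ≤ 10^(−7): m ≥ 7·ln10/|ln 0.9185734| = 16.1181/0.0849335 = 189.773 ⇒ m = 190.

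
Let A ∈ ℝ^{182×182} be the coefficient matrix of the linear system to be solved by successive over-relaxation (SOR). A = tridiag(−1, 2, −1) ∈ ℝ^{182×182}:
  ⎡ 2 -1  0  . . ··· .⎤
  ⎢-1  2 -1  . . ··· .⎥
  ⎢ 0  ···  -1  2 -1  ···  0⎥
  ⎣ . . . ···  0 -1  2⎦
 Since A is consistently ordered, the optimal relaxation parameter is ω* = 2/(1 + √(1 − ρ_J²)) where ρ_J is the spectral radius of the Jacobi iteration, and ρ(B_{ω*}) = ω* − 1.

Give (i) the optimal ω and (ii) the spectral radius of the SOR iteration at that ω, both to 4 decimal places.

With n=182, ρ(Jacobi) = cos(π/183) = 0.9999.
√(1−ρ_J²) simplifies to sin(π/183) = 0.01717.
So ω* = 2/1.01717 = 1.9662 (Young).
and ρ(B_{ω*}) = 1.9662 − 1 = 0.9662.

ω* = 1.9662, ρ_SOR = 0.9662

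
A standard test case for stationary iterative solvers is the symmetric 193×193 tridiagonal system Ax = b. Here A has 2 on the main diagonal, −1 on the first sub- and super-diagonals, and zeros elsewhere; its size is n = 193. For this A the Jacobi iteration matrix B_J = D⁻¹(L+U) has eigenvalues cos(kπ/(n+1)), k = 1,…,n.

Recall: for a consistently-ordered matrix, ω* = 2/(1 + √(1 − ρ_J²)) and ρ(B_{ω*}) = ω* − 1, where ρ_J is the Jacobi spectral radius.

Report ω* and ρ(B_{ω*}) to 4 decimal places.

spectrum of D⁻¹(L+U) = {cos(kπ/194) : 1≤k≤193}; ρ_J = cos(π/194) = 0.9999.
√(1 − cos²(π/194)) = sin(π/194) ≈ 0.01619.
ω* = 2 / (1 + 0.01619) = 2 / 1.01619 ≈ 1.9681.
ρ(B_{ω*}) = ω*−1 = 0.9681

ω* = 1.9681, ρ_SOR = 0.9681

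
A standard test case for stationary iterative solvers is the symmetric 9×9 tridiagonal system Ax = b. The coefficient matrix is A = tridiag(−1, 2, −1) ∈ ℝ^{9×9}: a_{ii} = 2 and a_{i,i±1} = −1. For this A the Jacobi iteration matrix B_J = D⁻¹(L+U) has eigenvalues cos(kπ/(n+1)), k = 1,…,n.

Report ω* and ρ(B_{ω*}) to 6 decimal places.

ρ_J = max_k |cos(kπ/10)| = cos(π/10) = 0.951057
√(1−ρ_J²) simplifies to sin(π/10) = 0.3090170.
So ω* = 2/1.3090170 = 1.527864 (Young).
ρ_SOR = ω* − 1 ≈ 0.527864.

ω* = 1.527864, ρ_SOR = 0.527864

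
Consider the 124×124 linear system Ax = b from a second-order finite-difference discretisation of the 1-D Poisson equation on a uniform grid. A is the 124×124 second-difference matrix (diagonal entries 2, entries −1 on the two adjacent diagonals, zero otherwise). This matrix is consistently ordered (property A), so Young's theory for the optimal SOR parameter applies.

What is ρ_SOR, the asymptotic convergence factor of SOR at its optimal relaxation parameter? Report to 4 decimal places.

ρ_SOR = 0.9510

B_J for the 124×124 system has eigenvalues cos(kπ/125); ρ_J = cos(π/125) = 0.9997.
√(1−ρ_J²) = |sin(π/125)| = 0.02513
ω* = 2/(1+0.02513) = 1.9510
ρ(B_{ω*}) = ω*−1 = 0.9510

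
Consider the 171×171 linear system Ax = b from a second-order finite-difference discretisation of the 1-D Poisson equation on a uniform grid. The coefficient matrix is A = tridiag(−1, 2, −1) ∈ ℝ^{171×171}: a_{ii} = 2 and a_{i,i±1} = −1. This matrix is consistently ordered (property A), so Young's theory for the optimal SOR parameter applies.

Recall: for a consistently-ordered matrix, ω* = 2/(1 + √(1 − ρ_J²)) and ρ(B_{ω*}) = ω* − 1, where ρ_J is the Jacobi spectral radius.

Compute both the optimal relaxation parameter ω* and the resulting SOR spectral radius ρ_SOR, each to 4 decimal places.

ω* = 1.9641, ρ_SOR = 0.9641

B_J for the 171×171 system has eigenvalues cos(kπ/172); ρ_J = cos(π/172) = 0.9998.
√(1 − cos²(π/172)) = sin(π/172) ≈ 0.01826.
So ω* = 2/1.01826 = 1.9641 (Young).
ρ_SOR = ω* − 1 = 1.9641 − 1 = 0.9641.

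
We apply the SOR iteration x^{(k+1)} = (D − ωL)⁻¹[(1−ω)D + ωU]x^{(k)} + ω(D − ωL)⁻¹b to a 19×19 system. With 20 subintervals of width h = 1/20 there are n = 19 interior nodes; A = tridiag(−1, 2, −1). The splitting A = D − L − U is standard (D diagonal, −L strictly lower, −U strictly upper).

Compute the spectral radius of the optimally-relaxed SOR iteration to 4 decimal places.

ρ_SOR = 0.7295

B_J for the 19×19 system has eigenvalues cos(kπ/20); ρ_J = cos(π/20) = 0.9877.
root = sin(π/20) = 0.15643  (since 1−cos² = sin²).
ω* = 2/(1+0.15643) = 1.7295
Hence ρ(B_{ω*}) = 1.7295 − 1 = 0.7295.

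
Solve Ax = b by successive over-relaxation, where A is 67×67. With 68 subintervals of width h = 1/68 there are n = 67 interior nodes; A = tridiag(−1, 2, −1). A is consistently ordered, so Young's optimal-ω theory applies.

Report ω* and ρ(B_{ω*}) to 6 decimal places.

ω* = 1.911711, ρ_SOR = 0.911711

spectrum of D⁻¹(L+U) = {cos(kπ/68) : 1≤k≤67}; ρ_J = cos(π/68) = 0.998933.
root = sin(π/68) = 0.0461835  (since 1−cos² = sin²).
So ω* = 2/1.0461835 = 1.911711 (Young).
and ρ(B_{ω*}) = 1.911711 − 1 = 0.911711.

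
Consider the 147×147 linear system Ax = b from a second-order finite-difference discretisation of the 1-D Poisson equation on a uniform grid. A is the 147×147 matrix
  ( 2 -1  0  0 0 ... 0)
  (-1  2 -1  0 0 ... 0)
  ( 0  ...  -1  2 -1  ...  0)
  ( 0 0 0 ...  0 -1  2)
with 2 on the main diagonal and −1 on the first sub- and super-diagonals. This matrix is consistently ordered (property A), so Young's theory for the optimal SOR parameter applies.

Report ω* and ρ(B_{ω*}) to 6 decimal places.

ω* = 1.958432, ρ_SOR = 0.958432

With n=147, ρ(Jacobi) = cos(π/148) = 0.999775.
√(1 − cos²(π/148)) = sin(π/148) ≈ 0.0212254.
[ω*] 2 ÷ (1 + 0.0212254) = 2 ÷ 1.0212254 = 1.958432.
ρ_SOR = ω* − 1 ≈ 0.958432.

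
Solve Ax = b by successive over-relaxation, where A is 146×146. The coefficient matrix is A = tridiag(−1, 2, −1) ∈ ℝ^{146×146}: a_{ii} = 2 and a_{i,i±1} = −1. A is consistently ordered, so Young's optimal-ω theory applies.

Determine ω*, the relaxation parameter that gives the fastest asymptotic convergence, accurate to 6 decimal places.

spectrum of D⁻¹(L+U) = {cos(kπ/147) : 1≤k≤146}; ρ_J = cos(π/147) = 0.999772.
√(1−ρ_J²) simplifies to sin(π/147) = 0.0213698.
So ω* = 2/1.0213698 = 1.958155 (Young).
At ω = 1.958155 every |λ(B_ω)| = ω−1, so ρ_SOR = 0.958155.

ω* = 1.958155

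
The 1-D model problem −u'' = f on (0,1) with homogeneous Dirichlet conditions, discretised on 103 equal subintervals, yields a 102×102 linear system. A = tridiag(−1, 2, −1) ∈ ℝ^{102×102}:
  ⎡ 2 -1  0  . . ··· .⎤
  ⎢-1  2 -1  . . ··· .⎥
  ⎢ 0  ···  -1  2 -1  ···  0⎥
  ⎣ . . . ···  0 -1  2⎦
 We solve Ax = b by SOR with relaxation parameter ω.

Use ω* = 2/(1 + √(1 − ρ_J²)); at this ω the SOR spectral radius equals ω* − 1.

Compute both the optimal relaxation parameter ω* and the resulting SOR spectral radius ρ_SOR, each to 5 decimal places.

ρ_J = max_k |cos(kπ/103)| = cos(π/103) = 0.99953
√(1−ρ_J²) simplifies to sin(π/103) = 0.030496.
So ω* = 2/1.030496 = 1.94081 (Young).
ρ(B_{ω*}) = ω*−1 = 0.94081

ω* = 1.94081, ρ_SOR = 0.94081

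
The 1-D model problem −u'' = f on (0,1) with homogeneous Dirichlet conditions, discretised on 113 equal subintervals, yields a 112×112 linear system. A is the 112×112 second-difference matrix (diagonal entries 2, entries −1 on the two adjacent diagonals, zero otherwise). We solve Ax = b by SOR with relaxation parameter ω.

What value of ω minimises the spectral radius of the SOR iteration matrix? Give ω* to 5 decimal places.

ω* = 1.94591

spectrum of D⁻¹(L+U) = {cos(kπ/113) : 1≤k≤112}; ρ_J = cos(π/113) = 0.99961.
√(1−ρ_J²) = |sin(π/113)| = 0.027798
ω* = 2/(1+0.027798) = 1.94591
At ω = 1.94591 every |λ(B_ω)| = ω−1, so ρ_SOR = 0.94591.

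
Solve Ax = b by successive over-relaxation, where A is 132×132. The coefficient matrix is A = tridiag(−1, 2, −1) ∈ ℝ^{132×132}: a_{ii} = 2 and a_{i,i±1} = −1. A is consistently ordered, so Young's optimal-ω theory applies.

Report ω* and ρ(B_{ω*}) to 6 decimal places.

ω* = 1.953852, ρ_SOR = 0.953852

ρ_J = max_k |cos(kπ/133)| = cos(π/133) = 0.999721
√(1 − cos²(π/133)) = sin(π/133) ≈ 0.0236188.
[ω*] 2 ÷ (1 + 0.0236188) = 2 ÷ 1.0236188 = 1.953852.
[ρ_SOR] ω* − 1 = 0.953852.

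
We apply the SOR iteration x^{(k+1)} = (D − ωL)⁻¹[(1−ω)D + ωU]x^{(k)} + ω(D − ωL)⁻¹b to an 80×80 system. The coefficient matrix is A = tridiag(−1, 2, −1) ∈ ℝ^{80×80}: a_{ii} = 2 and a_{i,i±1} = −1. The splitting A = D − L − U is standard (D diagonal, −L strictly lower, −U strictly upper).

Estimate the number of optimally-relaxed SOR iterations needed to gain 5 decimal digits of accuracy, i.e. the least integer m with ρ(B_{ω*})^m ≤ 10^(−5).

With n=80, ρ(Jacobi) = cos(π/81) = 0.9992480.
√(1 − cos²(π/81)) = sin(π/81) ≈ 0.0387754.
[ω*] 2 ÷ (1 + 0.0387754) = 2 ÷ 1.0387754 = 1.9253440.
Hence ρ(B_{ω*}) = 1.9253440 − 1 = 0.9253440.
Need (0.9253440)^m ≤ 10^(−5): m ≥ 5·ln10/|ln 0.9253440| = 11.5129/0.0775897 = 148.382 ⇒ m = 149.

m = 149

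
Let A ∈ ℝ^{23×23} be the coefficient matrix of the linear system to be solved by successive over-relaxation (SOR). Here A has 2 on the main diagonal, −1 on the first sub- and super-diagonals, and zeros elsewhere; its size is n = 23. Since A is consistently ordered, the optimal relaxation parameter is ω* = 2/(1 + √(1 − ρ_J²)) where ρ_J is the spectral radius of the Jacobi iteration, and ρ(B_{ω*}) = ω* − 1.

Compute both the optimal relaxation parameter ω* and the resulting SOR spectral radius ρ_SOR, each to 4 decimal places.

n=23: λ(B_J) = 1 − λ(A)/2 = cos(kπ/24); k=1 gives ρ_J = 0.9914.
√(1 − cos²(π/24)) = sin(π/24) ≈ 0.13053.
So ω* = 2/1.13053 = 1.7691 (Young).
and ρ(B_{ω*}) = 1.7691 − 1 = 0.7691.

ω* = 1.7691, ρ_SOR = 0.7691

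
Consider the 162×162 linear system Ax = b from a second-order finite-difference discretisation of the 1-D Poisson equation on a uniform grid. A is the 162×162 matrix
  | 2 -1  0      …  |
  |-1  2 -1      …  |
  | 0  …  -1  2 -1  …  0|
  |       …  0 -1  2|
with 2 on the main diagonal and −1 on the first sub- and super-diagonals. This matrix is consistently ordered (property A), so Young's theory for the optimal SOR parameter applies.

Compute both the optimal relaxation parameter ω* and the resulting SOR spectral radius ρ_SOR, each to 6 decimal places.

ω* = 1.962184, ρ_SOR = 0.962184

½·tridiag(1,0,1) at n=162: λ_k = cos(kπ/163); max |λ| at k=1 ⇒ ρ_J = cos(π/163) ≈ 0.999814.
√(1 − cos²(π/163)) = sin(π/163) ≈ 0.0192724.
ω* = 2 / (1 + 0.0192724) = 2 / 1.0192724 ≈ 1.962184.
ρ_SOR = ω* − 1 = 1.962184 − 1 = 0.962184.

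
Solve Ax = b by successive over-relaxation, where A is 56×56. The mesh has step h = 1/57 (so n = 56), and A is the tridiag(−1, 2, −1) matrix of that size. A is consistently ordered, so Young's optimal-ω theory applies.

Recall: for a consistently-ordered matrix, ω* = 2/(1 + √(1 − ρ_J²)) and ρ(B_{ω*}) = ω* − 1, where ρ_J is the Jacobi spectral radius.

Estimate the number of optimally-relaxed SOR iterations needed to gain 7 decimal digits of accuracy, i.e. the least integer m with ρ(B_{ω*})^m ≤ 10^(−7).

m = 147

B_J for the 56×56 system has eigenvalues cos(kπ/57); ρ_J = cos(π/57) = 0.9984815.
√(1 − cos²(π/57)) = sin(π/57) ≈ 0.0550878.
[ω*] 2 ÷ (1 + 0.0550878) = 2 ÷ 1.0550878 = 1.8955768.
ρ_SOR = ω* − 1 ≈ 0.8955768.
Need (0.8955768)^m ≤ 10^(−7): m ≥ 7·ln10/|ln 0.8955768| = 16.1181/0.110287 = 146.147 ⇒ m = 147.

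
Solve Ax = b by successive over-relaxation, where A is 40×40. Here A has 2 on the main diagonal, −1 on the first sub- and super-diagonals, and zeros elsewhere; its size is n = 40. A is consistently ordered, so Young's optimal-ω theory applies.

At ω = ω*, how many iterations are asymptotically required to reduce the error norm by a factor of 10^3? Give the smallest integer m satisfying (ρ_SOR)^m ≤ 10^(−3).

m = 46

B_J for the 40×40 system has eigenvalues cos(kπ/41); ρ_J = cos(π/41) = 0.9970658.
√(1−ρ_J²) = |sin(π/41)| = 0.0765493
[ω*] 2 ÷ (1 + 0.0765493) = 2 ÷ 1.0765493 = 1.8577877.
ρ_SOR = ω* − 1 ≈ 0.8577877.
Need (0.8577877)^m ≤ 10^(−3): m ≥ 3·ln10/|ln 0.8577877| = 6.90776/0.153399 = 45.031 ⇒ m = 46.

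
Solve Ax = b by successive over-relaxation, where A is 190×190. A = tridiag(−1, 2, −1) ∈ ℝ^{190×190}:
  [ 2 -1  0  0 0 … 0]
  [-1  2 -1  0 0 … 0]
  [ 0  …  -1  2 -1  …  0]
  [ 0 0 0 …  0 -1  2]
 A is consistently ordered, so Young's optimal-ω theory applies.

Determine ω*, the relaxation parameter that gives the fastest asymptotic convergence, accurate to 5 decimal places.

[ρ_J] n=190: ρ(B_J) = cos(π/(n+1)) = cos(π/191) = 0.99986.
√(1 − cos²(π/191)) = sin(π/191) ≈ 0.016447.
[ω*] 2 ÷ (1 + 0.016447) = 2 ÷ 1.016447 = 1.96764.
ρ(B_{ω*}) = ω*−1 = 0.96764

ω* = 1.96764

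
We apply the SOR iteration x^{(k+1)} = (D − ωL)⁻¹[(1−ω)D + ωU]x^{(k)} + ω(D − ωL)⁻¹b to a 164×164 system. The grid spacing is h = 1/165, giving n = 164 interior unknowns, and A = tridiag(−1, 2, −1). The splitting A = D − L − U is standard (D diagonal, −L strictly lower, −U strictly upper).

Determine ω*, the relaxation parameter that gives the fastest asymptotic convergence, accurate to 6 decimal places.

[ρ_J] n=164: ρ(B_J) = cos(π/(n+1)) = cos(π/165) = 0.999819.
root = sin(π/165) = 0.0190388  (since 1−cos² = sin²).
ω* = 2/(1+0.0190388) = 1.962634
At ω = 1.962634 every |λ(B_ω)| = ω−1, so ρ_SOR = 0.962634.

ω* = 1.962634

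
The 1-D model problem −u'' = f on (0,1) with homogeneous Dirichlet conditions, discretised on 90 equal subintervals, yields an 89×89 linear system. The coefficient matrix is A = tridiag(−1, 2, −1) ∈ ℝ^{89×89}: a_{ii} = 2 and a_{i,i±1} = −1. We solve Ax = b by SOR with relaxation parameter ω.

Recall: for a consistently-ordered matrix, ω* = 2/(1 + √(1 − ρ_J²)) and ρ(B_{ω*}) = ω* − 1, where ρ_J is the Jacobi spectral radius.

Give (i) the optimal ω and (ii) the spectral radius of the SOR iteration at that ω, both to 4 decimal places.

ω* = 1.9326, ρ_SOR = 0.9326

ρ_J = max_k |cos(kπ/90)| = cos(π/90) = 0.9994
√(1 − cos²(π/90)) = sin(π/90) ≈ 0.03490.
[ω*] 2 ÷ (1 + 0.03490) = 2 ÷ 1.03490 = 1.9326.
and ρ(B_{ω*}) = 1.9326 − 1 = 0.9326.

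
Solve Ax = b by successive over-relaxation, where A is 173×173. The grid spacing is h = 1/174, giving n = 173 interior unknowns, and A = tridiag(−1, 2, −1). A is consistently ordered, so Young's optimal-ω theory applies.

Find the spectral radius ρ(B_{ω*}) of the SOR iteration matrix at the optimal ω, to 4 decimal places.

ρ_SOR = 0.9645

½·tridiag(1,0,1) at n=173: λ_k = cos(kπ/174); max |λ| at k=1 ⇒ ρ_J = cos(π/174) ≈ 0.9998.
√(1 − cos²(π/174)) = sin(π/174) ≈ 0.01805.
[ω*] 2 ÷ (1 + 0.01805) = 2 ÷ 1.01805 = 1.9645.
At ω = 1.9645 every |λ(B_ω)| = ω−1, so ρ_SOR = 0.9645.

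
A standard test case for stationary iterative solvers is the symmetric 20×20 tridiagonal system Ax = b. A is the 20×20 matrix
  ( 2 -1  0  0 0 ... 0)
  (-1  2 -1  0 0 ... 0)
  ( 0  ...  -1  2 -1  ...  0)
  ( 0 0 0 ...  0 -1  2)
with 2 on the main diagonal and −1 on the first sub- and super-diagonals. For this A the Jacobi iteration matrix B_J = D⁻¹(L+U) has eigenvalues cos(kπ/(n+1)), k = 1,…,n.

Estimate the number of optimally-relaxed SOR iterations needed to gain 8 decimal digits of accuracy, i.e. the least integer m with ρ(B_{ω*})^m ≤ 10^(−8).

[ρ_J] n=20: ρ(B_J) = cos(π/(n+1)) = cos(π/21) = 0.9888308.
1 − cos²(π/21) = sin²(π/21) ⇒ √(1−ρ_J²) = sin(π/21) = 0.1490423.
[ω*] 2 ÷ (1 + 0.1490423) = 2 ÷ 1.1490423 = 1.7405800.
ρ(B_{ω*}) = ω*−1 = 0.7405800
8·ln10 = 18.4207; −ln(0.7405800) = 0.300322; m = ⌈18.4207/0.300322⌉ = ⌈61.336⌉ = 62.

m = 62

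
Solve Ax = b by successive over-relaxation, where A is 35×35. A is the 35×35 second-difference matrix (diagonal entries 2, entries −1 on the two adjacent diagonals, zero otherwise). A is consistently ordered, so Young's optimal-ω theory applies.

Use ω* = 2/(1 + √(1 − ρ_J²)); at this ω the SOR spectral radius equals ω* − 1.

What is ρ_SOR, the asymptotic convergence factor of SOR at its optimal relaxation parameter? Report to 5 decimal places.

With n=35, ρ(Jacobi) = cos(π/36) = 0.99619.
√(1 − cos²(π/36)) = sin(π/36) ≈ 0.087156.
ω* = 2/(1+0.087156) = 1.83966
and ρ(B_{ω*}) = 1.83966 − 1 = 0.83966.

ρ_SOR = 0.83966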